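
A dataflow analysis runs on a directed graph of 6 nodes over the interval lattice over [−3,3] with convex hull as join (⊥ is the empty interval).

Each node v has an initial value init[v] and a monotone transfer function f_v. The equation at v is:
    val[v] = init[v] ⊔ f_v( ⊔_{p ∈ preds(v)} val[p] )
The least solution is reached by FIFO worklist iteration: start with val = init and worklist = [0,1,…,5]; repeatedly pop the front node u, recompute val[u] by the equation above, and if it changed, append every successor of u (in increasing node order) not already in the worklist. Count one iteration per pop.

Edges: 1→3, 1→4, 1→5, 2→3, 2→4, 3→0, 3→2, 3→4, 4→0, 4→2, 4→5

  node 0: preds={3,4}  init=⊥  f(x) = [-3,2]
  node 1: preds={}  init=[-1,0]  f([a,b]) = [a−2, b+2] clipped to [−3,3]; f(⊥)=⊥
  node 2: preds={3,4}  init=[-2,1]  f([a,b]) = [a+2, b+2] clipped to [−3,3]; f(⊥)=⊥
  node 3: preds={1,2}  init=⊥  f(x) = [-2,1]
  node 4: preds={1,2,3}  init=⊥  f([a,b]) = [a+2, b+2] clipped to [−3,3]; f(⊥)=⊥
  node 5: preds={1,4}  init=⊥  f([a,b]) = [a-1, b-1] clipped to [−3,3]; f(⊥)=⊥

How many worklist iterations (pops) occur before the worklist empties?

10

Worklist (10 pops):
  #1 pop 0: in=⊥ → [-3,2] (was ⊥); enqueue []
  #2 pop 1: in=⊥ → [-1,0] (no change)
  #3 pop 2: in=⊥ → [-2,1] (no change)
  #4 pop 3: in=[-2,1] → [-2,1] (was ⊥); enqueue [0,2]
  #5 pop 4: in=[-2,1] → [0,3] (was ⊥); enqueue []
  #6 pop 5: in=[-1,3] → [-2,2] (was ⊥); enqueue []
  #7 pop 0: in=[-2,3] → [-3,2] (no change)
  #8 pop 2: in=[-2,3] → [-2,3] (was [-2,1]); enqueue [3,4]
  #9 pop 3: in=[-2,3] → [-2,1] (no change)
  #10 pop 4: in=[-2,3] → [0,3] (no change)

Fixpoint:
  val[0] = [-3,2]
  val[1] = [-1,0]
  val[2] = [-2,3]
  val[3] = [-2,1]
  val[4] = [0,3]
  val[5] = [-2,2]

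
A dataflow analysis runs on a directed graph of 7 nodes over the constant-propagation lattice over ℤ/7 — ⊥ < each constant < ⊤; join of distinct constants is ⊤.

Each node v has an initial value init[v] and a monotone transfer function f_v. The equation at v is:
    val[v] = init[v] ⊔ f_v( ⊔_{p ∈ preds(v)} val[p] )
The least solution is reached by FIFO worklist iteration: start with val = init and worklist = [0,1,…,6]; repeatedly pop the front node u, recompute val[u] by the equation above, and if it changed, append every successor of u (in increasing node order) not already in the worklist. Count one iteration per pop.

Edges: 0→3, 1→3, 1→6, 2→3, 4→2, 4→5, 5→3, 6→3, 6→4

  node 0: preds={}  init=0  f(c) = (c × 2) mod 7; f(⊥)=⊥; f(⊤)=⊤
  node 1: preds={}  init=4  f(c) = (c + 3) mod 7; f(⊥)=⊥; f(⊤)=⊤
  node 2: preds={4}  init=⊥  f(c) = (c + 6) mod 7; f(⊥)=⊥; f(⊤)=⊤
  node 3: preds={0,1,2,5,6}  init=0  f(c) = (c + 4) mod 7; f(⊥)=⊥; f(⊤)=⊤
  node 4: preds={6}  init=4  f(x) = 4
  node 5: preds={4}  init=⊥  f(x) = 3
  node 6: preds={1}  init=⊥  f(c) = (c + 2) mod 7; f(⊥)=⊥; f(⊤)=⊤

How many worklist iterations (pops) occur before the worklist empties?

Worklist (9 pops):
  #1 pop 0: in=⊥ → 0 (no change)
  #2 pop 1: in=⊥ → 4 (no change)
  #3 pop 2: in=4 → 3 (was ⊥); enqueue []
  #4 pop 3: in=⊤ → ⊤ (was 0); enqueue []
  #5 pop 4: in=⊥ → 4 (no change)
  #6 pop 5: in=4 → 3 (was ⊥); enqueue [3]
  #7 pop 6: in=4 → 6 (was ⊥); enqueue [4]
  #8 pop 3: in=⊤ → ⊤ (no change)
  #9 pop 4: in=6 → 4 (no change)

Fixpoint:
  val[0] = 0
  val[1] = 4
  val[2] = 3
  val[3] = ⊤
  val[4] = 4
  val[5] = 3
  val[6] = 6

9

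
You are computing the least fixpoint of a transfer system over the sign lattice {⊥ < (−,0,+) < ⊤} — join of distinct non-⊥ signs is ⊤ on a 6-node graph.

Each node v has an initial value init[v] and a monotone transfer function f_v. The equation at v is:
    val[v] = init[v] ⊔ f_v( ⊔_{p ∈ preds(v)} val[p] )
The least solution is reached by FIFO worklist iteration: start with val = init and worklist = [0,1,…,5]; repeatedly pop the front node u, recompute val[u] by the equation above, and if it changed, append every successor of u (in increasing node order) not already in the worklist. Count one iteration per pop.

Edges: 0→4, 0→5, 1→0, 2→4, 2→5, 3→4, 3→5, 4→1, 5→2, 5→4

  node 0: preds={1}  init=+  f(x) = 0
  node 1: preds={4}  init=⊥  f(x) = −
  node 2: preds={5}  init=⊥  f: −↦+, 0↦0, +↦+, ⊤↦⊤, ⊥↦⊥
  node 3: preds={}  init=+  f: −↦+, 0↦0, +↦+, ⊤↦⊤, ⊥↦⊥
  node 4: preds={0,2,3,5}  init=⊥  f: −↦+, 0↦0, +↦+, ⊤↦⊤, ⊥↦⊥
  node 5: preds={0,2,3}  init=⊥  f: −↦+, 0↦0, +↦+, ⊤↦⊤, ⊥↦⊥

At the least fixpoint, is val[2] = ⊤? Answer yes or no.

yes

Trace (11 dequeues):
  [1] u=0 | in ⊥ | out ⊤ | prev + | push {}
  [2] u=1 | in ⊥ | out − | prev ⊥ | push {0}
  [3] u=2 | in ⊥ | out ⊥ | ==
  [4] u=3 | in ⊥ | out + | ==
  [5] u=4 | in ⊤ | out ⊤ | prev ⊥ | push {1}
  [6] u=5 | in ⊤ | out ⊤ | prev ⊥ | push {2,4}
  [7] u=0 | in − | out ⊤ | ==
  [8] u=1 | in ⊤ | out − | ==
  [9] u=2 | in ⊤ | out ⊤ | prev ⊥ | push {5}
  [10] u=4 | in ⊤ | out ⊤ | ==
  [11] u=5 | in ⊤ | out ⊤ | ==

Converged values:
  [0] ⊤
  [1] −
  [2] ⊤
  [3] +
  [4] ⊤
  [5] ⊤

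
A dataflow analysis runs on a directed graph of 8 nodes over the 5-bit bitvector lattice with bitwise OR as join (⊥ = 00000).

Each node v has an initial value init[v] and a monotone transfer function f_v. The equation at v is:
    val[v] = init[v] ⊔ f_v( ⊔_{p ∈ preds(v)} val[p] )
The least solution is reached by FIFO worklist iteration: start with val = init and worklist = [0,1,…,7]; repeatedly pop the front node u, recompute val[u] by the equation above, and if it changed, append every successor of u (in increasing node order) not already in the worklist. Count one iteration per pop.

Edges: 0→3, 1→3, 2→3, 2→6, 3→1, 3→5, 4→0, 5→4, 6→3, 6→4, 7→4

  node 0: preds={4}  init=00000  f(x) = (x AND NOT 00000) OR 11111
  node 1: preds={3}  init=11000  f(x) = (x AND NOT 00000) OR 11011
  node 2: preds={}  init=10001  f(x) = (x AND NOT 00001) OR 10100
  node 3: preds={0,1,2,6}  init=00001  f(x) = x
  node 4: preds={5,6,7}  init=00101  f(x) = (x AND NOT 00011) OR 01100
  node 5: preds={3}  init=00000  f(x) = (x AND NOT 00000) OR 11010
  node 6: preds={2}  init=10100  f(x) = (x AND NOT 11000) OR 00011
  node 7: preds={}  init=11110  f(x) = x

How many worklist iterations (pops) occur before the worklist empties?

Iteration log — 12 steps:
  step 1. node 0  ⊔preds=00101  new=11111  old=00000  +wl: 
  step 2. node 1  ⊔preds=00001  new=11011  old=11000  +wl: 
  step 3. node 2  ⊔preds=00000  new=10101  old=10001  +wl: 
  step 4. node 3  ⊔preds=11111  new=11111  old=00001  +wl: 1
  step 5. node 4  ⊔preds=11110  new=11101  old=00101  +wl: 0
  step 6. node 5  ⊔preds=11111  new=11111  old=00000  +wl: 4
  step 7. node 6  ⊔preds=10101  new=10111  old=10100  +wl: 3
  step 8. node 7  ⊔preds=00000  new=11110  stable
  step 9. node 1  ⊔preds=11111  new=11111  old=11011  +wl: 
  step 10. node 0  ⊔preds=11101  new=11111  stable
  step 11. node 4  ⊔preds=11111  new=11101  stable
  step 12. node 3  ⊔preds=11111  new=11111  stable

Least fixpoint reached:
  node 0: 11111
  node 1: 11111
  node 2: 10101
  node 3: 11111
  node 4: 11101
  node 5: 11111
  node 6: 10111
  node 7: 11110

12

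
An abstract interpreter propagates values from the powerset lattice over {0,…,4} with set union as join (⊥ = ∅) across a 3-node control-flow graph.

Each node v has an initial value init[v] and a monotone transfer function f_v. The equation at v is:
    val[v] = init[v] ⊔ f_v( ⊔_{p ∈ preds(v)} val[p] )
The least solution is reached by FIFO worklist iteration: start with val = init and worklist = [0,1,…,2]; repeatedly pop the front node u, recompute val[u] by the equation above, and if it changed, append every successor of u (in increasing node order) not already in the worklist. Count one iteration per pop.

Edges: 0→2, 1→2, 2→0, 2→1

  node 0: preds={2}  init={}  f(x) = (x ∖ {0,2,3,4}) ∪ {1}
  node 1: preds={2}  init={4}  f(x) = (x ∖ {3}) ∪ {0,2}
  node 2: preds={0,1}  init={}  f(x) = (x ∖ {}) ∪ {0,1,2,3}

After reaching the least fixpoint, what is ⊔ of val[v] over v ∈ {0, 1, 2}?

{0,1,2,3,4}

Worklist (6 pops):
  #1 pop 0: in={} → {1} (was {}); enqueue []
  #2 pop 1: in={} → {0,2,4} (was {4}); enqueue []
  #3 pop 2: in={0,1,2,4} → {0,1,2,3,4} (was {}); enqueue [0,1]
  #4 pop 0: in={0,1,2,3,4} → {1} (no change)
  #5 pop 1: in={0,1,2,3,4} → {0,1,2,4} (was {0,2,4}); enqueue [2]
  #6 pop 2: in={0,1,2,4} → {0,1,2,3,4} (no change)

Fixpoint:
  val[0] = {1}
  val[1] = {0,1,2,4}
  val[2] = {0,1,2,3,4}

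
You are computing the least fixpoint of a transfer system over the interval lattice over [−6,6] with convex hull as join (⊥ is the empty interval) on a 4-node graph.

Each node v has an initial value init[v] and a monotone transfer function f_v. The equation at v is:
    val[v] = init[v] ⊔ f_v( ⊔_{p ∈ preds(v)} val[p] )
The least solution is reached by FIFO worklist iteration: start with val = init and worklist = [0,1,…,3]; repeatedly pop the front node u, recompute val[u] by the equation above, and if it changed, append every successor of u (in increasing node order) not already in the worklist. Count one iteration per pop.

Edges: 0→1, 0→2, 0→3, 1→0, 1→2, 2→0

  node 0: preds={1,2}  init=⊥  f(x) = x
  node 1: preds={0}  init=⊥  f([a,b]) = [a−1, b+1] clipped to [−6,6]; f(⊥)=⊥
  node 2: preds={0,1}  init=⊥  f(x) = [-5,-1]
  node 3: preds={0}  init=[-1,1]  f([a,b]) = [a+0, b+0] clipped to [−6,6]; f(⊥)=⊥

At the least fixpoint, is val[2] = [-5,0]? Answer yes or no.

no

Iteration log — 36 steps:
  step 1. node 0  ⊔preds=⊥  new=⊥  stable
  step 2. node 1  ⊔preds=⊥  new=⊥  stable
  step 3. node 2  ⊔preds=⊥  new=[-5,-1]  old=⊥  +wl: 0
  step 4. node 3  ⊔preds=⊥  new=[-1,1]  stable
  step 5. node 0  ⊔preds=[-5,-1]  new=[-5,-1]  old=⊥  +wl: 1,2,3
  step 6. node 1  ⊔preds=[-5,-1]  new=[-6,0]  old=⊥  +wl: 0
  step 7. node 2  ⊔preds=[-6,0]  new=[-5,-1]  stable
  step 8. node 3  ⊔preds=[-5,-1]  new=[-5,1]  old=[-1,1]  +wl: 
  step 9. node 0  ⊔preds=[-6,0]  new=[-6,0]  old=[-5,-1]  +wl: 1,2,3
  step 10. node 1  ⊔preds=[-6,0]  new=[-6,1]  old=[-6,0]  +wl: 0
  step 11. node 2  ⊔preds=[-6,1]  new=[-5,-1]  stable
  step 12. node 3  ⊔preds=[-6,0]  new=[-6,1]  old=[-5,1]  +wl: 
  step 13. node 0  ⊔preds=[-6,1]  new=[-6,1]  old=[-6,0]  +wl: 1,2,3
  step 14. node 1  ⊔preds=[-6,1]  new=[-6,2]  old=[-6,1]  +wl: 0
  step 15. node 2  ⊔preds=[-6,2]  new=[-5,-1]  stable
  step 16. node 3  ⊔preds=[-6,1]  new=[-6,1]  stable
  step 17. node 0  ⊔preds=[-6,2]  new=[-6,2]  old=[-6,1]  +wl: 1,2,3
  step 18. node 1  ⊔preds=[-6,2]  new=[-6,3]  old=[-6,2]  +wl: 0
  step 19. node 2  ⊔preds=[-6,3]  new=[-5,-1]  stable
  step 20. node 3  ⊔preds=[-6,2]  new=[-6,2]  old=[-6,1]  +wl: 
  step 21. node 0  ⊔preds=[-6,3]  new=[-6,3]  old=[-6,2]  +wl: 1,2,3
  step 22. node 1  ⊔preds=[-6,3]  new=[-6,4]  old=[-6,3]  +wl: 0
  step 23. node 2  ⊔preds=[-6,4]  new=[-5,-1]  stable
  step 24. node 3  ⊔preds=[-6,3]  new=[-6,3]  old=[-6,2]  +wl: 
  step 25. node 0  ⊔preds=[-6,4]  new=[-6,4]  old=[-6,3]  +wl: 1,2,3
  step 26. node 1  ⊔preds=[-6,4]  new=[-6,5]  old=[-6,4]  +wl: 0
  step 27. node 2  ⊔preds=[-6,5]  new=[-5,-1]  stable
  step 28. node 3  ⊔preds=[-6,4]  new=[-6,4]  old=[-6,3]  +wl: 
  step 29. node 0  ⊔preds=[-6,5]  new=[-6,5]  old=[-6,4]  +wl: 1,2,3
  step 30. node 1  ⊔preds=[-6,5]  new=[-6,6]  old=[-6,5]  +wl: 0
  step 31. node 2  ⊔preds=[-6,6]  new=[-5,-1]  stable
  step 32. node 3  ⊔preds=[-6,5]  new=[-6,5]  old=[-6,4]  +wl: 
  step 33. node 0  ⊔preds=[-6,6]  new=[-6,6]  old=[-6,5]  +wl: 1,2,3
  step 34. node 1  ⊔preds=[-6,6]  new=[-6,6]  stable
  step 35. node 2  ⊔preds=[-6,6]  new=[-5,-1]  stable
  step 36. node 3  ⊔preds=[-6,6]  new=[-6,6]  old=[-6,5]  +wl: 

Least fixpoint reached:
  node 0: [-6,6]
  node 1: [-6,6]
  node 2: [-5,-1]
  node 3: [-6,6]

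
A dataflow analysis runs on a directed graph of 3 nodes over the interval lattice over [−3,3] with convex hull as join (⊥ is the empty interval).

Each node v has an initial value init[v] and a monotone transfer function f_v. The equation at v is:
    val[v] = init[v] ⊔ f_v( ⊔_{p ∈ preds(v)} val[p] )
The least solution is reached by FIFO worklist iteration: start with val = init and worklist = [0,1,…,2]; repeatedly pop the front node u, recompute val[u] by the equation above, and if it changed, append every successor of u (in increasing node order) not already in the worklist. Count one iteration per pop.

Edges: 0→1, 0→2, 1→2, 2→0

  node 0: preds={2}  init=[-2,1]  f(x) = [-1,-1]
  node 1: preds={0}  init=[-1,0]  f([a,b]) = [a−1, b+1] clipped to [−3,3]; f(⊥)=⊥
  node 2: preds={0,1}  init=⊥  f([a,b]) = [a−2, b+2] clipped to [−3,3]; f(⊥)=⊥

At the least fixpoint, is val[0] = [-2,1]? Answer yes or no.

Iteration log — 4 steps:
  step 1. node 0  ⊔preds=⊥  new=[-2,1]  stable
  step 2. node 1  ⊔preds=[-2,1]  new=[-3,2]  old=[-1,0]  +wl: 
  step 3. node 2  ⊔preds=[-3,2]  new=[-3,3]  old=⊥  +wl: 0
  step 4. node 0  ⊔preds=[-3,3]  new=[-2,1]  stable

Least fixpoint reached:
  node 0: [-2,1]
  node 1: [-3,2]
  node 2: [-3,3]

yes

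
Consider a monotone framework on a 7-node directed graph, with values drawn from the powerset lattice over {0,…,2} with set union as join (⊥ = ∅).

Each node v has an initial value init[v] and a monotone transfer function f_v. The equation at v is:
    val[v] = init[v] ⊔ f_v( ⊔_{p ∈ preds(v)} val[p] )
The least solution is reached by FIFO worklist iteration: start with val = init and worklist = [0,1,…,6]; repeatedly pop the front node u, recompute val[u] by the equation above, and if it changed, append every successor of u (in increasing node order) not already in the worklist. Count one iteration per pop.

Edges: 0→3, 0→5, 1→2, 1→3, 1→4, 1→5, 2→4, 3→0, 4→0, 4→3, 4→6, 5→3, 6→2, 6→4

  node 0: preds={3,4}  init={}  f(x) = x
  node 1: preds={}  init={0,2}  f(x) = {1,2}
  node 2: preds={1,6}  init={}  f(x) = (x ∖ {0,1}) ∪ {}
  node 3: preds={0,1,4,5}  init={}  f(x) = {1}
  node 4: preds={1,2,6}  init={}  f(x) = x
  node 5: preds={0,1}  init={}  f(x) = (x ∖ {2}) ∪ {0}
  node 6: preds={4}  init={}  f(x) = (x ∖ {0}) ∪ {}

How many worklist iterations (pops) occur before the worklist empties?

Trace (12 dequeues):
  [1] u=0 | in {} | out {} | ==
  [2] u=1 | in {} | out {0,1,2} | prev {0,2} | push {}
  [3] u=2 | in {0,1,2} | out {2} | prev {} | push {}
  [4] u=3 | in {0,1,2} | out {1} | prev {} | push {0}
  [5] u=4 | in {0,1,2} | out {0,1,2} | prev {} | push {3}
  [6] u=5 | in {0,1,2} | out {0,1} | prev {} | push {}
  [7] u=6 | in {0,1,2} | out {1,2} | prev {} | push {2,4}
  [8] u=0 | in {0,1,2} | out {0,1,2} | prev {} | push {5}
  [9] u=3 | in {0,1,2} | out {1} | ==
  [10] u=2 | in {0,1,2} | out {2} | ==
  [11] u=4 | in {0,1,2} | out {0,1,2} | ==
  [12] u=5 | in {0,1,2} | out {0,1} | ==

Converged values:
  [0] {0,1,2}
  [1] {0,1,2}
  [2] {2}
  [3] {1}
  [4] {0,1,2}
  [5] {0,1}
  [6] {1,2}

12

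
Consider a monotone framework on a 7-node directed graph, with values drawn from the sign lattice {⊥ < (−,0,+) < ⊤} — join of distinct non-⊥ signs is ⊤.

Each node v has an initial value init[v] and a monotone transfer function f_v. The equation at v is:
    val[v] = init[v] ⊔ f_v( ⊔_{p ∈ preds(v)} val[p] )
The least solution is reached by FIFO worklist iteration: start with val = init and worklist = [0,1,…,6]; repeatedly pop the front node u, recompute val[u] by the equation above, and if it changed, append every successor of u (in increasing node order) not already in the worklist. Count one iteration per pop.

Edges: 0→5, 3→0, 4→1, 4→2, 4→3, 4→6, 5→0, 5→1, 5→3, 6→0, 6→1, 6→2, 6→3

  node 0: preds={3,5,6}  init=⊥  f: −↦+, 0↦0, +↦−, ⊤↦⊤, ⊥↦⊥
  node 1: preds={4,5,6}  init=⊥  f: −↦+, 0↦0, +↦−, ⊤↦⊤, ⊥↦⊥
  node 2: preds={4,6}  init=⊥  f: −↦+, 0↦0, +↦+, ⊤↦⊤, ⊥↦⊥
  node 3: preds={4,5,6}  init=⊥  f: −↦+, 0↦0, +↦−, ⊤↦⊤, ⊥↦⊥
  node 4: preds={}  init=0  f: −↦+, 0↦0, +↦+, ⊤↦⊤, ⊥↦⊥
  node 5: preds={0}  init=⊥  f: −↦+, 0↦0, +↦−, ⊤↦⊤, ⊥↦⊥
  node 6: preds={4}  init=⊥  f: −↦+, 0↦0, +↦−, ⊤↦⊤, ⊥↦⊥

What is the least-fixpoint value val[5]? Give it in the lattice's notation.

Worklist (15 pops):
  #1 pop 0: in=⊥ → ⊥ (no change)
  #2 pop 1: in=0 → 0 (was ⊥); enqueue []
  #3 pop 2: in=0 → 0 (was ⊥); enqueue []
  #4 pop 3: in=0 → 0 (was ⊥); enqueue [0]
  #5 pop 4: in=⊥ → 0 (no change)
  #6 pop 5: in=⊥ → ⊥ (no change)
  #7 pop 6: in=0 → 0 (was ⊥); enqueue [1,2,3]
  #8 pop 0: in=0 → 0 (was ⊥); enqueue [5]
  #9 pop 1: in=0 → 0 (no change)
  #10 pop 2: in=0 → 0 (no change)
  #11 pop 3: in=0 → 0 (no change)
  #12 pop 5: in=0 → 0 (was ⊥); enqueue [0,1,3]
  #13 pop 0: in=0 → 0 (no change)
  #14 pop 1: in=0 → 0 (no change)
  #15 pop 3: in=0 → 0 (no change)

Fixpoint:
  val[0] = 0
  val[1] = 0
  val[2] = 0
  val[3] = 0
  val[4] = 0
  val[5] = 0
  val[6] = 0

0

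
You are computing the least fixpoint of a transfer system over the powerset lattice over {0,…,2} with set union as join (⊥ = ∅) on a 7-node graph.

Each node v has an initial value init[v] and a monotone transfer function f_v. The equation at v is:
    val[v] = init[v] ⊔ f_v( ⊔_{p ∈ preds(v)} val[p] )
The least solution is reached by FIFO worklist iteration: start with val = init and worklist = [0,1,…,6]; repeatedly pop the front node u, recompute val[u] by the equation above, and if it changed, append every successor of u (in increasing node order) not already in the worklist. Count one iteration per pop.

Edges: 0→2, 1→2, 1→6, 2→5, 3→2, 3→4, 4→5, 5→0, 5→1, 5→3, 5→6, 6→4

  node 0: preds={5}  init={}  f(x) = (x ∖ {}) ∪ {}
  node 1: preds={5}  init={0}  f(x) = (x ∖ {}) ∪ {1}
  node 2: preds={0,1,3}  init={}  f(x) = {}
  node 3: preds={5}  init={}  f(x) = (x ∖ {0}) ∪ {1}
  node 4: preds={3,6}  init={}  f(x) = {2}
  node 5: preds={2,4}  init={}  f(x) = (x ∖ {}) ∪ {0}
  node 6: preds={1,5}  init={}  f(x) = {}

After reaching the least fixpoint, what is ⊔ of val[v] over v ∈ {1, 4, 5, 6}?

Iteration log — 14 steps:
  step 1. node 0  ⊔preds={}  new={}  stable
  step 2. node 1  ⊔preds={}  new={0,1}  old={0}  +wl: 
  step 3. node 2  ⊔preds={0,1}  new={}  stable
  step 4. node 3  ⊔preds={}  new={1}  old={}  +wl: 2
  step 5. node 4  ⊔preds={1}  new={2}  old={}  +wl: 
  step 6. node 5  ⊔preds={2}  new={0,2}  old={}  +wl: 0,1,3
  step 7. node 6  ⊔preds={0,1,2}  new={}  stable
  step 8. node 2  ⊔preds={0,1}  new={}  stable
  step 9. node 0  ⊔preds={0,2}  new={0,2}  old={}  +wl: 2
  step 10. node 1  ⊔preds={0,2}  new={0,1,2}  old={0,1}  +wl: 6
  step 11. node 3  ⊔preds={0,2}  new={1,2}  old={1}  +wl: 4
  step 12. node 2  ⊔preds={0,1,2}  new={}  stable
  step 13. node 6  ⊔preds={0,1,2}  new={}  stable
  step 14. node 4  ⊔preds={1,2}  new={2}  stable

Least fixpoint reached:
  node 0: {0,2}
  node 1: {0,1,2}
  node 2: {}
  node 3: {1,2}
  node 4: {2}
  node 5: {0,2}
  node 6: {}

{0,1,2}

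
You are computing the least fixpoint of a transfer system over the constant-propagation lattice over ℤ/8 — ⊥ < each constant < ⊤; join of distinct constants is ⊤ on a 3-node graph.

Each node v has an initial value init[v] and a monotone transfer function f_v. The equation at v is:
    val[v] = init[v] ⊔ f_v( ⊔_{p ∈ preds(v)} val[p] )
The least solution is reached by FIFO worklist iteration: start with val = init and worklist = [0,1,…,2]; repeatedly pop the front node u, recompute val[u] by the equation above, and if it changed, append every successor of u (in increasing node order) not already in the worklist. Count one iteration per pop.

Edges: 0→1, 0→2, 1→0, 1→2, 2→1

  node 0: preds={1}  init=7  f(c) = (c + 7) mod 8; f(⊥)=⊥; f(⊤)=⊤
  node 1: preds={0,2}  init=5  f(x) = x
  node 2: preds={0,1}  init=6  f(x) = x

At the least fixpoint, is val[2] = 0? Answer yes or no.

no

Worklist (5 pops):
  #1 pop 0: in=5 → ⊤ (was 7); enqueue []
  #2 pop 1: in=⊤ → ⊤ (was 5); enqueue [0]
  #3 pop 2: in=⊤ → ⊤ (was 6); enqueue [1]
  #4 pop 0: in=⊤ → ⊤ (no change)
  #5 pop 1: in=⊤ → ⊤ (no change)

Fixpoint:
  val[0] = ⊤
  val[1] = ⊤
  val[2] = ⊤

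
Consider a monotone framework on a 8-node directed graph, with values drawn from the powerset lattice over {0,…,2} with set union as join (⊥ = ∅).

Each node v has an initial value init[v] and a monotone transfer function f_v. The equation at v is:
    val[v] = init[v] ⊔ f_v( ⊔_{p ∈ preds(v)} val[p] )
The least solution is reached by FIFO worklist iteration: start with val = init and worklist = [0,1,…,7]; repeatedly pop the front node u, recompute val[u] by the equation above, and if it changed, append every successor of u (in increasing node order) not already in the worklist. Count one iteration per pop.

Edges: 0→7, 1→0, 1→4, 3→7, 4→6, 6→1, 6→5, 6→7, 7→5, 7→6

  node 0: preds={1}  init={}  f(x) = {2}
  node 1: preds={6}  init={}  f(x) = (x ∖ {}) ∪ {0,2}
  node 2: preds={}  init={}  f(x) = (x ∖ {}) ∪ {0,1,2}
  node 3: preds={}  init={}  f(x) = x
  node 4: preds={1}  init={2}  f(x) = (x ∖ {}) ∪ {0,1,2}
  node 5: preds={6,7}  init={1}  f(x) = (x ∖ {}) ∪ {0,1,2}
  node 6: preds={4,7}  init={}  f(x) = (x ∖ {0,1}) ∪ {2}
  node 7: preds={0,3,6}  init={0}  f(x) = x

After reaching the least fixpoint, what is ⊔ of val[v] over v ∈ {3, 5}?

Iteration log — 12 steps:
  step 1. node 0  ⊔preds={}  new={2}  old={}  +wl: 
  step 2. node 1  ⊔preds={}  new={0,2}  old={}  +wl: 0
  step 3. node 2  ⊔preds={}  new={0,1,2}  old={}  +wl: 
  step 4. node 3  ⊔preds={}  new={}  stable
  step 5. node 4  ⊔preds={0,2}  new={0,1,2}  old={2}  +wl: 
  step 6. node 5  ⊔preds={0}  new={0,1,2}  old={1}  +wl: 
  step 7. node 6  ⊔preds={0,1,2}  new={2}  old={}  +wl: 1,5
  step 8. node 7  ⊔preds={2}  new={0,2}  old={0}  +wl: 6
  step 9. node 0  ⊔preds={0,2}  new={2}  stable
  step 10. node 1  ⊔preds={2}  new={0,2}  stable
  step 11. node 5  ⊔preds={0,2}  new={0,1,2}  stable
  step 12. node 6  ⊔preds={0,1,2}  new={2}  stable

Least fixpoint reached:
  node 0: {2}
  node 1: {0,2}
  node 2: {0,1,2}
  node 3: {}
  node 4: {0,1,2}
  node 5: {0,1,2}
  node 6: {2}
  node 7: {0,2}

{0,1,2}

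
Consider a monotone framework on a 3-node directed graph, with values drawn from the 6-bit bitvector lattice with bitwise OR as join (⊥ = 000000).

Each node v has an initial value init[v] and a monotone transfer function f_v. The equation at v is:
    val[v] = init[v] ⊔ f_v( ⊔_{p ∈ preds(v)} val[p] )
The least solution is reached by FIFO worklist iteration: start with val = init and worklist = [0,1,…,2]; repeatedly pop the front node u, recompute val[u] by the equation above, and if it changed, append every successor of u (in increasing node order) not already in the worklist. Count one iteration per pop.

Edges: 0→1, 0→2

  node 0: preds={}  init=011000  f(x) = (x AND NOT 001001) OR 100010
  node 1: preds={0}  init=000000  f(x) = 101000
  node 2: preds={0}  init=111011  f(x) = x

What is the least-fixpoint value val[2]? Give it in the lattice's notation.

Iteration log — 3 steps:
  step 1. node 0  ⊔preds=000000  new=111010  old=011000  +wl: 
  step 2. node 1  ⊔preds=111010  new=101000  old=000000  +wl: 
  step 3. node 2  ⊔preds=111010  new=111011  stable

Least fixpoint reached:
  node 0: 111010
  node 1: 101000
  node 2: 111011

111011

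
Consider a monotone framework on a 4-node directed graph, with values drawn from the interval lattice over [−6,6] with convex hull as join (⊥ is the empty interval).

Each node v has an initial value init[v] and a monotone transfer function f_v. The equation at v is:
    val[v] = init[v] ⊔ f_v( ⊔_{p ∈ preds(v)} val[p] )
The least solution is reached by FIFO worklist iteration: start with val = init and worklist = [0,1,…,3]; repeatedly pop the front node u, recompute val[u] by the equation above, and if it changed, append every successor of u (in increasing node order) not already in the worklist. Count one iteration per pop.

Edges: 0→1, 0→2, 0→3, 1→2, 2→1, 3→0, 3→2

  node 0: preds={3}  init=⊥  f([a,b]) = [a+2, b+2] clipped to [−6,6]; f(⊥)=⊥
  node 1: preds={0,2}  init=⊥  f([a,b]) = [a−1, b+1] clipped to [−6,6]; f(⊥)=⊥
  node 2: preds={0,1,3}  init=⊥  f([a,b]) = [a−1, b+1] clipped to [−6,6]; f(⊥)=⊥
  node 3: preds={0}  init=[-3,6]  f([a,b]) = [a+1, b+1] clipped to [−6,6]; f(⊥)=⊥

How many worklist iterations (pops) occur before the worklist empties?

Iteration log — 8 steps:
  step 1. node 0  ⊔preds=[-3,6]  new=[-1,6]  old=⊥  +wl: 
  step 2. node 1  ⊔preds=[-1,6]  new=[-2,6]  old=⊥  +wl: 
  step 3. node 2  ⊔preds=[-3,6]  new=[-4,6]  old=⊥  +wl: 1
  step 4. node 3  ⊔preds=[-1,6]  new=[-3,6]  stable
  step 5. node 1  ⊔preds=[-4,6]  new=[-5,6]  old=[-2,6]  +wl: 2
  step 6. node 2  ⊔preds=[-5,6]  new=[-6,6]  old=[-4,6]  +wl: 1
  step 7. node 1  ⊔preds=[-6,6]  new=[-6,6]  old=[-5,6]  +wl: 2
  step 8. node 2  ⊔preds=[-6,6]  new=[-6,6]  stable

Least fixpoint reached:
  node 0: [-1,6]
  node 1: [-6,6]
  node 2: [-6,6]
  node 3: [-3,6]

8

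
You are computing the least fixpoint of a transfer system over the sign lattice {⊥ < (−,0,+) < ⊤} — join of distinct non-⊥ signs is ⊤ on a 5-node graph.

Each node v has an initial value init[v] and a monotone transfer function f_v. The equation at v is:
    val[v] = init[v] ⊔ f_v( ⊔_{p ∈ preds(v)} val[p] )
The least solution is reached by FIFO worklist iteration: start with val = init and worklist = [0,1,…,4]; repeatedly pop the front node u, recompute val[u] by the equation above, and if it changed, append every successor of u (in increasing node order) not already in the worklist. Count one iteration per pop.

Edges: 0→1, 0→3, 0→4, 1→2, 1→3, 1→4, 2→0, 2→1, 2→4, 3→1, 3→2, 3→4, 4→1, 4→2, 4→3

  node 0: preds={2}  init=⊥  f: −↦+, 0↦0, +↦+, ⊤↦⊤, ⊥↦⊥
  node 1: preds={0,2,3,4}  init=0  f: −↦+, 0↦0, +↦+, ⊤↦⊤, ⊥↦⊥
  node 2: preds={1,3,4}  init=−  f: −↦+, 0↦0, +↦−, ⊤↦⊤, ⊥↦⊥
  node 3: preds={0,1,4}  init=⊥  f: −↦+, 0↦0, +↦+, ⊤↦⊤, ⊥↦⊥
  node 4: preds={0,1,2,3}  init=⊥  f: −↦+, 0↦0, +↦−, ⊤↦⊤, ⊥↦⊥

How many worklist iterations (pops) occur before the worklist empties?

10

Worklist (10 pops):
  #1 pop 0: in=− → + (was ⊥); enqueue []
  #2 pop 1: in=⊤ → ⊤ (was 0); enqueue []
  #3 pop 2: in=⊤ → ⊤ (was −); enqueue [0,1]
  #4 pop 3: in=⊤ → ⊤ (was ⊥); enqueue [2]
  #5 pop 4: in=⊤ → ⊤ (was ⊥); enqueue [3]
  #6 pop 0: in=⊤ → ⊤ (was +); enqueue [4]
  #7 pop 1: in=⊤ → ⊤ (no change)
  #8 pop 2: in=⊤ → ⊤ (no change)
  #9 pop 3: in=⊤ → ⊤ (no change)
  #10 pop 4: in=⊤ → ⊤ (no change)

Fixpoint:
  val[0] = ⊤
  val[1] = ⊤
  val[2] = ⊤
  val[3] = ⊤
  val[4] = ⊤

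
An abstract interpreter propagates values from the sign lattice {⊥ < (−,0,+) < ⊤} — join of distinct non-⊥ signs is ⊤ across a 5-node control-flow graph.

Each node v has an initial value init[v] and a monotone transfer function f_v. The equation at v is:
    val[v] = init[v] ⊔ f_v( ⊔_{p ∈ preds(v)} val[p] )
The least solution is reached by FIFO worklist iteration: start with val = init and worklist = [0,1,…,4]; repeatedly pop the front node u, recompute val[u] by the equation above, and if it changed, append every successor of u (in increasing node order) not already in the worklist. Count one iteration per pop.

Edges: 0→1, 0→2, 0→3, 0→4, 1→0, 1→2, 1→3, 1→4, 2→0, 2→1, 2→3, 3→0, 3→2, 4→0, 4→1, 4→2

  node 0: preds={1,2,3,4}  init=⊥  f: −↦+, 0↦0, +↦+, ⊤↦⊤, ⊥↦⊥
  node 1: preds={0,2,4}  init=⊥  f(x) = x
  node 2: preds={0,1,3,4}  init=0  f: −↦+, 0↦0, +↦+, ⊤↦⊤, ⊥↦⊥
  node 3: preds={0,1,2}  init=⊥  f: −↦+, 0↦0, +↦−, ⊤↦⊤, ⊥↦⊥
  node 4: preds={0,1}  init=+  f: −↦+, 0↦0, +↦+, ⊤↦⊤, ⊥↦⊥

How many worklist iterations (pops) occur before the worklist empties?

8

Worklist (8 pops):
  #1 pop 0: in=⊤ → ⊤ (was ⊥); enqueue []
  #2 pop 1: in=⊤ → ⊤ (was ⊥); enqueue [0]
  #3 pop 2: in=⊤ → ⊤ (was 0); enqueue [1]
  #4 pop 3: in=⊤ → ⊤ (was ⊥); enqueue [2]
  #5 pop 4: in=⊤ → ⊤ (was +); enqueue []
  #6 pop 0: in=⊤ → ⊤ (no change)
  #7 pop 1: in=⊤ → ⊤ (no change)
  #8 pop 2: in=⊤ → ⊤ (no change)

Fixpoint:
  val[0] = ⊤
  val[1] = ⊤
  val[2] = ⊤
  val[3] = ⊤
  val[4] = ⊤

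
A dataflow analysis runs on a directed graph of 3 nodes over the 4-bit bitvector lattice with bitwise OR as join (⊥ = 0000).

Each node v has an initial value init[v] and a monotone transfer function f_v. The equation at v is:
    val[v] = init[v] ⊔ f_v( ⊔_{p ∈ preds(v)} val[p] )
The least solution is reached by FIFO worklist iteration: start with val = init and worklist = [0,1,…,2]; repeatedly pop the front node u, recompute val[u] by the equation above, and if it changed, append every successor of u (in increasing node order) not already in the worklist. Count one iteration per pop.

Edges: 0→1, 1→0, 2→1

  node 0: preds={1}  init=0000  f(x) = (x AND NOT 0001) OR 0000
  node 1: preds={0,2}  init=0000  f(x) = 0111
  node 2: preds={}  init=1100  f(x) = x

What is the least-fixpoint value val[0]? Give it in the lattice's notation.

Worklist (5 pops):
  #1 pop 0: in=0000 → 0000 (no change)
  #2 pop 1: in=1100 → 0111 (was 0000); enqueue [0]
  #3 pop 2: in=0000 → 1100 (no change)
  #4 pop 0: in=0111 → 0110 (was 0000); enqueue [1]
  #5 pop 1: in=1110 → 0111 (no change)

Fixpoint:
  val[0] = 0110
  val[1] = 0111
  val[2] = 1100

0110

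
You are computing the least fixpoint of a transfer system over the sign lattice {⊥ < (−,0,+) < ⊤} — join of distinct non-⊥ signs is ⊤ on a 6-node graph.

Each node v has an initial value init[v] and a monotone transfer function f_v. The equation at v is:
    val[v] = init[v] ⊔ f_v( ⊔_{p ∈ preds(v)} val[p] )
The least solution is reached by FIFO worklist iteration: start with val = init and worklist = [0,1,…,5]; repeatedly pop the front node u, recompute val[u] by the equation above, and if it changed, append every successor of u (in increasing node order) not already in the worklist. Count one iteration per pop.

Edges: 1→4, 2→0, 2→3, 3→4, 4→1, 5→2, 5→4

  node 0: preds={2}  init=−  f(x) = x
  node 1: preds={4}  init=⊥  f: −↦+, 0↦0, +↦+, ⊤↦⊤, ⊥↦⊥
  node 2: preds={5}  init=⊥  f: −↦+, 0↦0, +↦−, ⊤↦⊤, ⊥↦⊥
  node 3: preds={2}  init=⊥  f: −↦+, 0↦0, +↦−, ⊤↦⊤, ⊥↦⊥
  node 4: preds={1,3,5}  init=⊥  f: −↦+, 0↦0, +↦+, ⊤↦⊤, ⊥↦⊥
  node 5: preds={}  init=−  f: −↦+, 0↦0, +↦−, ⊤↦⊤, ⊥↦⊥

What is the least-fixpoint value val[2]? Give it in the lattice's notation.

+

Trace (11 dequeues):
  [1] u=0 | in ⊥ | out − | ==
  [2] u=1 | in ⊥ | out ⊥ | ==
  [3] u=2 | in − | out + | prev ⊥ | push {0}
  [4] u=3 | in + | out − | prev ⊥ | push {}
  [5] u=4 | in − | out + | prev ⊥ | push {1}
  [6] u=5 | in ⊥ | out − | ==
  [7] u=0 | in + | out ⊤ | prev − | push {}
  [8] u=1 | in + | out + | prev ⊥ | push {4}
  [9] u=4 | in ⊤ | out ⊤ | prev + | push {1}
  [10] u=1 | in ⊤ | out ⊤ | prev + | push {4}
  [11] u=4 | in ⊤ | out ⊤ | ==

Converged values:
  [0] ⊤
  [1] ⊤
  [2] +
  [3] −
  [4] ⊤
  [5] −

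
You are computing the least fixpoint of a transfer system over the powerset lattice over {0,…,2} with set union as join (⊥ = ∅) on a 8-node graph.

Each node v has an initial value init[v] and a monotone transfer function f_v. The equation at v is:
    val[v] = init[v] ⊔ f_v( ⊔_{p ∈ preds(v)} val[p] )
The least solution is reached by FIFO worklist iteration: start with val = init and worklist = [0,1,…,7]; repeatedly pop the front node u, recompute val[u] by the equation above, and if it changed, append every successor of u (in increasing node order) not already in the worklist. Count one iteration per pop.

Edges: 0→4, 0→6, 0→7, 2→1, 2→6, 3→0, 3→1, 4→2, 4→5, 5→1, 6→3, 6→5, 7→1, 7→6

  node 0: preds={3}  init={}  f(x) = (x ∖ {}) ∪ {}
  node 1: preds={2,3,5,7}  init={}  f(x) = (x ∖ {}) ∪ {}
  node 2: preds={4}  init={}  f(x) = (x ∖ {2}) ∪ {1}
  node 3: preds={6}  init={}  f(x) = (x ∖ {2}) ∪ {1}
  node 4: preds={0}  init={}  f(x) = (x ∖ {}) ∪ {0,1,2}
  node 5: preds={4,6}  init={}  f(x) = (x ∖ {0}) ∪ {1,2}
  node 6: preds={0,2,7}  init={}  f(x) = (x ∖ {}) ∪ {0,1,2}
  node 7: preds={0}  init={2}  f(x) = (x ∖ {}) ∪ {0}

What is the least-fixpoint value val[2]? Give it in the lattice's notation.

Worklist (21 pops):
  #1 pop 0: in={} → {} (no change)
  #2 pop 1: in={2} → {2} (was {}); enqueue []
  #3 pop 2: in={} → {1} (was {}); enqueue [1]
  #4 pop 3: in={} → {1} (was {}); enqueue [0]
  #5 pop 4: in={} → {0,1,2} (was {}); enqueue [2]
  #6 pop 5: in={0,1,2} → {1,2} (was {}); enqueue []
  #7 pop 6: in={1,2} → {0,1,2} (was {}); enqueue [3,5]
  #8 pop 7: in={} → {0,2} (was {2}); enqueue [6]
  #9 pop 1: in={0,1,2} → {0,1,2} (was {2}); enqueue []
  #10 pop 0: in={1} → {1} (was {}); enqueue [4,7]
  #11 pop 2: in={0,1,2} → {0,1} (was {1}); enqueue [1]
  #12 pop 3: in={0,1,2} → {0,1} (was {1}); enqueue [0]
  #13 pop 5: in={0,1,2} → {1,2} (no change)
  #14 pop 6: in={0,1,2} → {0,1,2} (no change)
  #15 pop 4: in={1} → {0,1,2} (no change)
  #16 pop 7: in={1} → {0,1,2} (was {0,2}); enqueue [6]
  #17 pop 1: in={0,1,2} → {0,1,2} (no change)
  #18 pop 0: in={0,1} → {0,1} (was {1}); enqueue [4,7]
  #19 pop 6: in={0,1,2} → {0,1,2} (no change)
  #20 pop 4: in={0,1} → {0,1,2} (no change)
  #21 pop 7: in={0,1} → {0,1,2} (no change)

Fixpoint:
  val[0] = {0,1}
  val[1] = {0,1,2}
  val[2] = {0,1}
  val[3] = {0,1}
  val[4] = {0,1,2}
  val[5] = {1,2}
  val[6] = {0,1,2}
  val[7] = {0,1,2}

{0,1}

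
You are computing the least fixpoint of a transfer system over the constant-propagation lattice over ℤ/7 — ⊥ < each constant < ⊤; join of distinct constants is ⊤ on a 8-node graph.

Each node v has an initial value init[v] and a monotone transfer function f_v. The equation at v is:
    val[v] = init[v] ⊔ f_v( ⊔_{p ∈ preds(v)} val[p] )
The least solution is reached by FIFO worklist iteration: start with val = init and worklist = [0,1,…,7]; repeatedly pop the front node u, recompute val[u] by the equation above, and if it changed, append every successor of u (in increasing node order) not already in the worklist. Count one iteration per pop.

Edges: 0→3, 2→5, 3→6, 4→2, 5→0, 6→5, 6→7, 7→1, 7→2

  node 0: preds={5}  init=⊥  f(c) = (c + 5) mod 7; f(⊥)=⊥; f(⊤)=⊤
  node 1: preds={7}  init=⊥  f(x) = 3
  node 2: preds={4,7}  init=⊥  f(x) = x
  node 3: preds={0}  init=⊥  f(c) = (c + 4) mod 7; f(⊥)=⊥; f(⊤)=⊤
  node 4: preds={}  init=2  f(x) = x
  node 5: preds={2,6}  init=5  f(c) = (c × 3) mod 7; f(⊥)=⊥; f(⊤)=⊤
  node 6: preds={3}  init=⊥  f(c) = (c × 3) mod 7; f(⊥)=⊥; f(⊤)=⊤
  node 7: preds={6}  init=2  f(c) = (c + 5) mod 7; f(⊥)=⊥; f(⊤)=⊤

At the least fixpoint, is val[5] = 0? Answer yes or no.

no

Iteration log — 17 steps:
  step 1. node 0  ⊔preds=5  new=3  old=⊥  +wl: 
  step 2. node 1  ⊔preds=2  new=3  old=⊥  +wl: 
  step 3. node 2  ⊔preds=2  new=2  old=⊥  +wl: 
  step 4. node 3  ⊔preds=3  new=0  old=⊥  +wl: 
  step 5. node 4  ⊔preds=⊥  new=2  stable
  step 6. node 5  ⊔preds=2  new=⊤  old=5  +wl: 0
  step 7. node 6  ⊔preds=0  new=0  old=⊥  +wl: 5
  step 8. node 7  ⊔preds=0  new=⊤  old=2  +wl: 1,2
  step 9. node 0  ⊔preds=⊤  new=⊤  old=3  +wl: 3
  step 10. node 5  ⊔preds=⊤  new=⊤  stable
  step 11. node 1  ⊔preds=⊤  new=3  stable
  step 12. node 2  ⊔preds=⊤  new=⊤  old=2  +wl: 5
  step 13. node 3  ⊔preds=⊤  new=⊤  old=0  +wl: 6
  step 14. node 5  ⊔preds=⊤  new=⊤  stable
  step 15. node 6  ⊔preds=⊤  new=⊤  old=0  +wl: 5,7
  step 16. node 5  ⊔preds=⊤  new=⊤  stable
  step 17. node 7  ⊔preds=⊤  new=⊤  stable

Least fixpoint reached:
  node 0: ⊤
  node 1: 3
  node 2: ⊤
  node 3: ⊤
  node 4: 2
  node 5: ⊤
  node 6: ⊤
  node 7: ⊤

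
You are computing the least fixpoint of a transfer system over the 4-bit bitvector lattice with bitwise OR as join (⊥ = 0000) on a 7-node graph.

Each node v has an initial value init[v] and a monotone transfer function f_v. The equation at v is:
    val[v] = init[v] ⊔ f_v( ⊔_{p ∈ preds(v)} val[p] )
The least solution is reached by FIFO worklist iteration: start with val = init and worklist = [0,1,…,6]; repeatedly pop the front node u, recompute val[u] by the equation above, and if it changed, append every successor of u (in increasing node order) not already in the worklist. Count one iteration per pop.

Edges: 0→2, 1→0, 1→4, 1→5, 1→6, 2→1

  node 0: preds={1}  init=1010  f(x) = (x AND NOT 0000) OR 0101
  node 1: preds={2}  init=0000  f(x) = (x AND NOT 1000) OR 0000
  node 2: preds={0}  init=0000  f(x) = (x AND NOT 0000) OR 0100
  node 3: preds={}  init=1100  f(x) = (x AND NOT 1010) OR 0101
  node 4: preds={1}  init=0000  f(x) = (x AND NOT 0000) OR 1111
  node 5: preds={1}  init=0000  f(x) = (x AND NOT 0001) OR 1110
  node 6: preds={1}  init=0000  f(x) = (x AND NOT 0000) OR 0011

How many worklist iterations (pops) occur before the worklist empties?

12

Trace (12 dequeues):
  [1] u=0 | in 0000 | out 1111 | prev 1010 | push {}
  [2] u=1 | in 0000 | out 0000 | ==
  [3] u=2 | in 1111 | out 1111 | prev 0000 | push {1}
  [4] u=3 | in 0000 | out 1101 | prev 1100 | push {}
  [5] u=4 | in 0000 | out 1111 | prev 0000 | push {}
  [6] u=5 | in 0000 | out 1110 | prev 0000 | push {}
  [7] u=6 | in 0000 | out 0011 | prev 0000 | push {}
  [8] u=1 | in 1111 | out 0111 | prev 0000 | push {0,4,5,6}
  [9] u=0 | in 0111 | out 1111 | ==
  [10] u=4 | in 0111 | out 1111 | ==
  [11] u=5 | in 0111 | out 1110 | ==
  [12] u=6 | in 0111 | out 0111 | prev 0011 | push {}

Converged values:
  [0] 1111
  [1] 0111
  [2] 1111
  [3] 1101
  [4] 1111
  [5] 1110
  [6] 0111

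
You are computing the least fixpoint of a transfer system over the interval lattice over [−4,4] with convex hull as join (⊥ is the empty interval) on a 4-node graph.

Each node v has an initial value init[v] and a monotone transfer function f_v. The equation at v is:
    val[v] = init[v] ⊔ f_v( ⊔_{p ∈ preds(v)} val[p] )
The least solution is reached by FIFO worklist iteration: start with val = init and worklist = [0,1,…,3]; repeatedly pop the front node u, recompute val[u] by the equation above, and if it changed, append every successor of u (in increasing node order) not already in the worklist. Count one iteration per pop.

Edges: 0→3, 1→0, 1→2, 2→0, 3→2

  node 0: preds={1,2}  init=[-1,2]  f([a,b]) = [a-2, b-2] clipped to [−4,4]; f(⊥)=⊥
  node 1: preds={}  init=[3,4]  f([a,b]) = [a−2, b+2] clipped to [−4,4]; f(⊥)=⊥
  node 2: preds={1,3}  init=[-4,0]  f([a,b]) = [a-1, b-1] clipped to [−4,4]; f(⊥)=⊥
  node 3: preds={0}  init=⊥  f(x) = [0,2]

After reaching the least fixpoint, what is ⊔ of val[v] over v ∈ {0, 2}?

[-4,3]

Trace (6 dequeues):
  [1] u=0 | in [-4,4] | out [-4,2] | prev [-1,2] | push {}
  [2] u=1 | in ⊥ | out [3,4] | ==
  [3] u=2 | in [3,4] | out [-4,3] | prev [-4,0] | push {0}
  [4] u=3 | in [-4,2] | out [0,2] | prev ⊥ | push {2}
  [5] u=0 | in [-4,4] | out [-4,2] | ==
  [6] u=2 | in [0,4] | out [-4,3] | ==

Converged values:
  [0] [-4,2]
  [1] [3,4]
  [2] [-4,3]
  [3] [0,2]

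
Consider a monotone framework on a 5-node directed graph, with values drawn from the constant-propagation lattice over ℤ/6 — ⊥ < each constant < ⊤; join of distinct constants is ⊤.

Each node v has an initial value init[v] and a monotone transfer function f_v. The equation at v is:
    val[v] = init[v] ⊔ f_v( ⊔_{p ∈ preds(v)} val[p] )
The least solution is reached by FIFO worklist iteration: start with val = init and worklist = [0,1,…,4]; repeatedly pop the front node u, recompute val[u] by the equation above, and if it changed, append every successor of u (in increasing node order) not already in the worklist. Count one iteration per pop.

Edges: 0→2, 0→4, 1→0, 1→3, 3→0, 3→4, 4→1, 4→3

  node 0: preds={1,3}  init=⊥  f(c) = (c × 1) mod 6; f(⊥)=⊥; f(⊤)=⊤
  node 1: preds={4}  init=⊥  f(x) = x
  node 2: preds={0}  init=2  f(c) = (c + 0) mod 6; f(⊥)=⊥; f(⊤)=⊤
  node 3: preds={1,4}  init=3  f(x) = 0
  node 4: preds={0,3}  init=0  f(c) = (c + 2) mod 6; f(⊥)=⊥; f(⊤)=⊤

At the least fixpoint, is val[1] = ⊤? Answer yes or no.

yes

Trace (11 dequeues):
  [1] u=0 | in 3 | out 3 | prev ⊥ | push {}
  [2] u=1 | in 0 | out 0 | prev ⊥ | push {0}
  [3] u=2 | in 3 | out ⊤ | prev 2 | push {}
  [4] u=3 | in 0 | out ⊤ | prev 3 | push {}
  [5] u=4 | in ⊤ | out ⊤ | prev 0 | push {1,3}
  [6] u=0 | in ⊤ | out ⊤ | prev 3 | push {2,4}
  [7] u=1 | in ⊤ | out ⊤ | prev 0 | push {0}
  [8] u=3 | in ⊤ | out ⊤ | ==
  [9] u=2 | in ⊤ | out ⊤ | ==
  [10] u=4 | in ⊤ | out ⊤ | ==
  [11] u=0 | in ⊤ | out ⊤ | ==

Converged values:
  [0] ⊤
  [1] ⊤
  [2] ⊤
  [3] ⊤
  [4] ⊤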